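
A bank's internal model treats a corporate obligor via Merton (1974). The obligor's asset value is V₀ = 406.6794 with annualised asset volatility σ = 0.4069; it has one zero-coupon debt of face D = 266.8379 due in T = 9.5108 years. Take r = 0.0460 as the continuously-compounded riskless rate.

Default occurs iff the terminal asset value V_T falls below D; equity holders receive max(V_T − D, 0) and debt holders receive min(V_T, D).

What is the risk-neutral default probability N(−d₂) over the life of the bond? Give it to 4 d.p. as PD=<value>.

PD=0.4773

d₁ = [ln(V₀/D) + (r + σ²/2)T] / (σ√T)
   = [ln(406.6794/266.8379) + (0.0460 + 0.5·0.4069²)·9.5108] / (0.4069·√9.5108)
   = [0.421384 + 1.224837] / 1.254863 = 1.311873
d₂ = d₁ − σ√T = 1.311873 − 1.254863 = 0.057011
risk-neutral PD = N(−d₂) = N(-0.057011) = 0.477268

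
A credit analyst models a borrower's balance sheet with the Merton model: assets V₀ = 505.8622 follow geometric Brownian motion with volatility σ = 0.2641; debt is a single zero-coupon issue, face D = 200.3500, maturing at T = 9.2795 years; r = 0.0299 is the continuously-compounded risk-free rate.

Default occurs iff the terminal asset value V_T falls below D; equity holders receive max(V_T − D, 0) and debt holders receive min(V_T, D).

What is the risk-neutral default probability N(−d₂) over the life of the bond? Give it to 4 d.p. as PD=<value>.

PD=0.1370

d₁ = [ln(V₀/D) + (r + σ²/2)T] / (σ√T)
   = [ln(505.8622/200.3500) + (0.0299 + 0.5·0.2641²)·9.2795] / (0.2641·√9.2795)
   = [0.926198 + 0.601074] / 0.804509 = 1.898392
d₂ = d₁ − σ√T = 1.898392 − 0.804509 = 1.093883
risk-neutral PD = N(−d₂) = N(-1.093883) = 0.137003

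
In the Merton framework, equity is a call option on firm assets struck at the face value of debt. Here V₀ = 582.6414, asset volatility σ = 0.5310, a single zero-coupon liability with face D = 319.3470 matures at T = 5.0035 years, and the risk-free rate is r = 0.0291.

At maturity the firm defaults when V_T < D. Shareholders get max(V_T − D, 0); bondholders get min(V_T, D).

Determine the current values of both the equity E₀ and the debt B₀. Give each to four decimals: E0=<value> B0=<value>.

E0=376.2458 B0=206.3956

d₁ = [ln(V₀/D) + (r + σ²/2)T] / (σ√T)
   = [ln(582.6414/319.3470) + (0.0291 + 0.5·0.5310²)·5.0035] / (0.5310·√5.0035)
   = [0.601294 + 0.850998] / 1.187768 = 1.222707
d₂ = d₁ − σ√T = 1.222707 − 1.187768 = 0.034939
N(d₁) = 0.889280,  N(d₂) = 0.513936,  e^(−rT) = 0.864502
E₀ = V₀·N(d₁) − D·e^(−rT)·N(d₂)
   = 582.6414·0.889280 − 319.3470·0.864502·0.513936 = 376.245811
B₀ = V₀ − E₀ = 582.6414 − 376.245811 = 206.395589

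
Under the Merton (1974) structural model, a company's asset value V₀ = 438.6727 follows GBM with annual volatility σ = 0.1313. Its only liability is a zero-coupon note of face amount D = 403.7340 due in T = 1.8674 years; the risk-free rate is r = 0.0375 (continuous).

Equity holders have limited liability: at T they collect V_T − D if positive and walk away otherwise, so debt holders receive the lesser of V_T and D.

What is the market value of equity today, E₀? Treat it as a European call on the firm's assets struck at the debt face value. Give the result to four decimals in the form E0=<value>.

E0=70.2017

d₁ = [ln(V₀/D) + (r + σ²/2)T] / (σ√T)
   = [ln(438.6727/403.7340) + (0.0375 + 0.5·0.1313²)·1.8674] / (0.1313·√1.8674)
   = [0.082997 + 0.086124] / 0.179425 = 0.942574
d₂ = d₁ − σ√T = 0.942574 − 0.179425 = 0.763149
N(d₁) = 0.827051,  N(d₂) = 0.777313,  e^(−rT) = 0.932368
E₀ = V₀·N(d₁) − D·e^(−rT)·N(d₂)
   = 438.6727·0.827051 − 403.7340·0.932368·0.777313 = 70.201684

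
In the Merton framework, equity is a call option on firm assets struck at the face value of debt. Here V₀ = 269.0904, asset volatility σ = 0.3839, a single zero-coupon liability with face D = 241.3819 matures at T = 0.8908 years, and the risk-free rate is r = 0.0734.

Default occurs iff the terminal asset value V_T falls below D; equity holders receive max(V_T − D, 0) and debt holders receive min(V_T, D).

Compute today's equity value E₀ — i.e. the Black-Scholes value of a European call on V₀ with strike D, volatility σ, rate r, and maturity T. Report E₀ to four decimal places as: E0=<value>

d₁ = [ln(V₀/D) + (r + σ²/2)T] / (σ√T)
   = [ln(269.0904/241.3819) + (0.0734 + 0.5·0.3839²)·0.8908] / (0.3839·√0.8908)
   = [0.108667 + 0.131027] / 0.362333 = 0.661530
d₂ = d₁ − σ√T = 0.661530 − 0.362333 = 0.299197
N(d₁) = 0.745864,  N(d₂) = 0.617605,  e^(−rT) = 0.936707
E₀ = V₀·N(d₁) − D·e^(−rT)·N(d₂)
   = 269.0904·0.745864 − 241.3819·0.936707·0.617605 = 61.061735

E0=61.0617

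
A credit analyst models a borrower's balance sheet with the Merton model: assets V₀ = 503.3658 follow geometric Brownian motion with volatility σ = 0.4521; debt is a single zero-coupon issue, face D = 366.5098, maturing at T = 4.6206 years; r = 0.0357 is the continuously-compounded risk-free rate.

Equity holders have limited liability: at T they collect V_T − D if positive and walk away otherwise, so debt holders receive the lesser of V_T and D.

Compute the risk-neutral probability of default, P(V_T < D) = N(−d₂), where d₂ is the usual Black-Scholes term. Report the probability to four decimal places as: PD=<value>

PD=0.4959

d₁ = [ln(V₀/D) + (r + σ²/2)T] / (σ√T)
   = [ln(503.3658/366.5098) + (0.0357 + 0.5·0.4521²)·4.6206] / (0.4521·√4.6206)
   = [0.317292 + 0.637168] / 0.971815 = 0.982141
d₂ = d₁ − σ√T = 0.982141 − 0.971815 = 0.010326
risk-neutral PD = N(−d₂) = N(-0.010326) = 0.495881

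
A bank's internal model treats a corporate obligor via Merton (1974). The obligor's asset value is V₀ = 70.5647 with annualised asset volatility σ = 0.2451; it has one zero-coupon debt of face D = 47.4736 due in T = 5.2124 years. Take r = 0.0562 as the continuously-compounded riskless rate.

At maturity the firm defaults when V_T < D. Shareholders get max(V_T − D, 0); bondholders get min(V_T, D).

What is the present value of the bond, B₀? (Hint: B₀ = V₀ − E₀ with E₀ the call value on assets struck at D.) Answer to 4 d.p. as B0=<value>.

d₁ = [ln(V₀/D) + (r + σ²/2)T] / (σ√T)
   = [ln(70.5647/47.4736) + (0.0562 + 0.5·0.2451²)·5.2124] / (0.2451·√5.2124)
   = [0.396356 + 0.449502] / 0.559580 = 1.511594
d₂ = d₁ − σ√T = 1.511594 − 0.559580 = 0.952014
N(d₁) = 0.934681,  N(d₂) = 0.829455,  e^(−rT) = 0.746069
E₀ = V₀·N(d₁) − D·e^(−rT)·N(d₂)
   = 70.5647·0.934681 − 47.4736·0.746069·0.829455 = 36.577383
B₀ = V₀ − E₀ = 70.5647 − 36.577383 = 33.987317

B0=33.9873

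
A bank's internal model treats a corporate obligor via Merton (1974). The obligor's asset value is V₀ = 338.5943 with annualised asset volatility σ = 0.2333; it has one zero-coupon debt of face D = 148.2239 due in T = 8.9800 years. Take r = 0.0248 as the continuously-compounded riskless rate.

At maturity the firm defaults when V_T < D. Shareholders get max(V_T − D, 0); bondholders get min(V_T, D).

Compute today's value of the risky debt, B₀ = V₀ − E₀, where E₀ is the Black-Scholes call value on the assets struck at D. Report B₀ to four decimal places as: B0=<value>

d₁ = [ln(V₀/D) + (r + σ²/2)T] / (σ√T)
   = [ln(338.5943/148.2239) + (0.0248 + 0.5·0.2333²)·8.9800] / (0.2333·√8.9800)
   = [0.826079 + 0.467090] / 0.699122 = 1.849704
d₂ = d₁ − σ√T = 1.849704 − 0.699122 = 1.150582
N(d₁) = 0.967822,  N(d₂) = 0.875048,  e^(−rT) = 0.800352
E₀ = V₀·N(d₁) − D·e^(−rT)·N(d₂)
   = 338.5943·0.967822 − 148.2239·0.800352·0.875048 = 223.890946
B₀ = V₀ − E₀ = 338.5943 − 223.890946 = 114.703354

B0=114.7034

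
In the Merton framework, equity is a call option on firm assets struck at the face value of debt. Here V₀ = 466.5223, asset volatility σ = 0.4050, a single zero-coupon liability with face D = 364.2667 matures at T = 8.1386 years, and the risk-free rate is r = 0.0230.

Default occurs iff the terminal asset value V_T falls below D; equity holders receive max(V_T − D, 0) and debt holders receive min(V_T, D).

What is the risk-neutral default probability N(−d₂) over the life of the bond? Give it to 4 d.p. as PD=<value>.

PD=0.5799

d₁ = [ln(V₀/D) + (r + σ²/2)T] / (σ√T)
   = [ln(466.5223/364.2667) + (0.0230 + 0.5·0.4050²)·8.1386] / (0.4050·√8.1386)
   = [0.247420 + 0.854655] / 1.155393 = 0.953852
d₂ = d₁ − σ√T = 0.953852 − 1.155393 = -0.201541
risk-neutral PD = N(−d₂) = N(0.201541) = 0.579862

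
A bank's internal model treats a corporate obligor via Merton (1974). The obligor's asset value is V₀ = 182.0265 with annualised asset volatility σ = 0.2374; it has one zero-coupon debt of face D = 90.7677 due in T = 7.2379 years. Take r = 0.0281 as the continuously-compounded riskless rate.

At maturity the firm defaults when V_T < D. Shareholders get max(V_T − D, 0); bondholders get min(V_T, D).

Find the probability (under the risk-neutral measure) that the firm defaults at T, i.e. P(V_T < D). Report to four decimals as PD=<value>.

PD=0.1382

d₁ = [ln(V₀/D) + (r + σ²/2)T] / (σ√T)
   = [ln(182.0265/90.7677) + (0.0281 + 0.5·0.2374²)·7.2379] / (0.2374·√7.2379)
   = [0.695849 + 0.407345] / 0.638685 = 1.727287
d₂ = d₁ − σ√T = 1.727287 − 0.638685 = 1.088602
risk-neutral PD = N(−d₂) = N(-1.088602) = 0.138165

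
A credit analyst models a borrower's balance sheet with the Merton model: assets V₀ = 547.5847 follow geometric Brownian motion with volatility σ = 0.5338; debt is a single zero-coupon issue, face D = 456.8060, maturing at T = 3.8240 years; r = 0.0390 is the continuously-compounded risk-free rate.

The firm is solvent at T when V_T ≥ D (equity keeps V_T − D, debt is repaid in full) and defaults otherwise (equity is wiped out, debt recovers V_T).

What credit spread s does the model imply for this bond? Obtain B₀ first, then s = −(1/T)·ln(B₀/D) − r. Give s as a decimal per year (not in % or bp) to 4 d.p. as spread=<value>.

spread=0.0940

d₁ = [ln(V₀/D) + (r + σ²/2)T] / (σ√T)
   = [ln(547.5847/456.8060) + (0.0390 + 0.5·0.5338²)·3.8240] / (0.5338·√3.8240)
   = [0.181258 + 0.693946] / 1.043849 = 0.838440
d₂ = d₁ − σ√T = 0.838440 − 1.043849 = -0.205409
N(d₁) = 0.799108,  N(d₂) = 0.418626,  e^(−rT) = 0.861452
E₀ = V₀·N(d₁) − D·e^(−rT)·N(d₂)
   = 547.5847·0.799108 − 456.8060·0.861452·0.418626 = 272.843033
B₀ = V₀ − E₀ = 547.5847 − 272.843033 = 274.741667
spread = −(1/T)·ln(B₀/D) − r = −(1/3.8240)·ln(274.741667/456.8060) − 0.0390 = 0.09395699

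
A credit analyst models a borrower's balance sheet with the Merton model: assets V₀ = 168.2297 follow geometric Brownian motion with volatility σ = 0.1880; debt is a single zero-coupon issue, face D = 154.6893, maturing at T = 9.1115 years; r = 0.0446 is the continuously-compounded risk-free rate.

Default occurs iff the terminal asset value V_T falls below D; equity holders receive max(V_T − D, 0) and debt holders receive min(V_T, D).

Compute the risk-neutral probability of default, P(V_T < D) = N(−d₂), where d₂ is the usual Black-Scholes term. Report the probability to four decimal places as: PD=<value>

d₁ = [ln(V₀/D) + (r + σ²/2)T] / (σ√T)
   = [ln(168.2297/154.6893) + (0.0446 + 0.5·0.1880²)·9.1115] / (0.1880·√9.1115)
   = [0.083912 + 0.567391] / 0.567483 = 1.147705
d₂ = d₁ − σ√T = 1.147705 − 0.567483 = 0.580222
risk-neutral PD = N(−d₂) = N(-0.580222) = 0.280882

PD=0.2809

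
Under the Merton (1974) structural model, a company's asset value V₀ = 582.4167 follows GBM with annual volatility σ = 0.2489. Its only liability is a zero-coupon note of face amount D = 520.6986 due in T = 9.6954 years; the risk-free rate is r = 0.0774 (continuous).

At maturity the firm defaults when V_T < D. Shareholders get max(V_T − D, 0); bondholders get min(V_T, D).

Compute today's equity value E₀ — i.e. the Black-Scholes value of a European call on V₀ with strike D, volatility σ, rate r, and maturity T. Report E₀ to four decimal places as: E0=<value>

d₁ = [ln(V₀/D) + (r + σ²/2)T] / (σ√T)
   = [ln(582.4167/520.6986) + (0.0774 + 0.5·0.2489²)·9.6954] / (0.2489·√9.6954)
   = [0.112015 + 1.050745] / 0.775011 = 1.500314
d₂ = d₁ − σ√T = 1.500314 − 0.775011 = 0.725303
N(d₁) = 0.933233,  N(d₂) = 0.765867,  e^(−rT) = 0.472166
E₀ = V₀·N(d₁) − D·e^(−rT)·N(d₂)
   = 582.4167·0.933233 − 520.6986·0.472166·0.765867 = 355.237494

E0=355.2375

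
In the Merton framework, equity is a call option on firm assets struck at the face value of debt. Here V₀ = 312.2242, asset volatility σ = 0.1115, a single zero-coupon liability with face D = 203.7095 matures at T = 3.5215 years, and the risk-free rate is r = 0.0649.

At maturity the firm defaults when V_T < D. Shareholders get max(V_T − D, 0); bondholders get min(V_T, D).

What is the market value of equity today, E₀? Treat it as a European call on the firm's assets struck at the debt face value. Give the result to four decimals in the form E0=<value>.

d₁ = [ln(V₀/D) + (r + σ²/2)T] / (σ√T)
   = [ln(312.2242/203.7095) + (0.0649 + 0.5·0.1115²)·3.5215] / (0.1115·√3.5215)
   = [0.427027 + 0.250435] / 0.209237 = 3.237772
d₂ = d₁ − σ√T = 3.237772 − 0.209237 = 3.028535
N(d₁) = 0.999398,  N(d₂) = 0.998771,  e^(−rT) = 0.795690
E₀ = V₀·N(d₁) − D·e^(−rT)·N(d₂)
   = 312.2242·0.999398 − 203.7095·0.795690·0.998771 = 150.145643

E0=150.1456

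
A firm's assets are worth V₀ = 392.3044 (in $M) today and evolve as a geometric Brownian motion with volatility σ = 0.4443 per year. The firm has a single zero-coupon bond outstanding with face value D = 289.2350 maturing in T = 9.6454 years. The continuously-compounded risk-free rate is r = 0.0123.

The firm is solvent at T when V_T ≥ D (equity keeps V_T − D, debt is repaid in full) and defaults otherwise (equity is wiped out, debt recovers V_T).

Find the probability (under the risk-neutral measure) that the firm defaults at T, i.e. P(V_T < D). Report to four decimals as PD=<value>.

PD=0.6492

d₁ = [ln(V₀/D) + (r + σ²/2)T] / (σ√T)
   = [ln(392.3044/289.2350) + (0.0123 + 0.5·0.4443²)·9.6454] / (0.4443·√9.6454)
   = [0.304799 + 1.070651] / 1.379864 = 0.996801
d₂ = d₁ − σ√T = 0.996801 − 1.379864 = -0.383064
risk-neutral PD = N(−d₂) = N(0.383064) = 0.649164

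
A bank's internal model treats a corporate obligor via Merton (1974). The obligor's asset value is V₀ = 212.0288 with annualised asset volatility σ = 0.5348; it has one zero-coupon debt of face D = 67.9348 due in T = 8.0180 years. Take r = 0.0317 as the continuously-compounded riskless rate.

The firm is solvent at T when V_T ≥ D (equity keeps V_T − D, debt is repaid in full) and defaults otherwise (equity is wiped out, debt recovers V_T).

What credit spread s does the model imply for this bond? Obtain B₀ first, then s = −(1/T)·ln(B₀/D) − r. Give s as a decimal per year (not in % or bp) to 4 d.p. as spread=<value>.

spread=0.0354

d₁ = [ln(V₀/D) + (r + σ²/2)T] / (σ√T)
   = [ln(212.0288/67.9348) + (0.0317 + 0.5·0.5348²)·8.0180] / (0.5348·√8.0180)
   = [1.138174 + 1.400789] / 1.514344 = 1.676609
d₂ = d₁ − σ√T = 1.676609 − 1.514344 = 0.162266
N(d₁) = 0.953191,  N(d₂) = 0.564452,  e^(−rT) = 0.775559
E₀ = V₀·N(d₁) − D·e^(−rT)·N(d₂)
   = 212.0288·0.953191 − 67.9348·0.775559·0.564452 = 172.364312
B₀ = V₀ − E₀ = 212.0288 − 172.364312 = 39.664488
spread = −(1/T)·ln(B₀/D) − r = −(1/8.0180)·ln(39.664488/67.9348) − 0.0317 = 0.03541052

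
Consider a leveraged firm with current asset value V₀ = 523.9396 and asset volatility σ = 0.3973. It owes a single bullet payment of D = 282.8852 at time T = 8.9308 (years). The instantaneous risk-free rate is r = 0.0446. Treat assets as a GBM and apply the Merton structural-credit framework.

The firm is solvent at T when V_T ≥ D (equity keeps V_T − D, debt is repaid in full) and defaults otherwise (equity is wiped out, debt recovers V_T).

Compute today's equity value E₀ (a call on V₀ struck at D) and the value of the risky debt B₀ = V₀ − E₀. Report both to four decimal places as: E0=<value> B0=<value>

E0=370.7638 B0=153.1758

d₁ = [ln(V₀/D) + (r + σ²/2)T] / (σ√T)
   = [ln(523.9396/282.8852) + (0.0446 + 0.5·0.3973²)·8.9308] / (0.3973·√8.9308)
   = [0.616335 + 1.103165] / 1.187309 = 1.448233
d₂ = d₁ − σ√T = 1.448233 − 1.187309 = 0.260924
N(d₁) = 0.926224,  N(d₂) = 0.602925,  e^(−rT) = 0.671451
E₀ = V₀·N(d₁) − D·e^(−rT)·N(d₂)
   = 523.9396·0.926224 − 282.8852·0.671451·0.602925 = 370.763783
B₀ = V₀ − E₀ = 523.9396 − 370.763783 = 153.175817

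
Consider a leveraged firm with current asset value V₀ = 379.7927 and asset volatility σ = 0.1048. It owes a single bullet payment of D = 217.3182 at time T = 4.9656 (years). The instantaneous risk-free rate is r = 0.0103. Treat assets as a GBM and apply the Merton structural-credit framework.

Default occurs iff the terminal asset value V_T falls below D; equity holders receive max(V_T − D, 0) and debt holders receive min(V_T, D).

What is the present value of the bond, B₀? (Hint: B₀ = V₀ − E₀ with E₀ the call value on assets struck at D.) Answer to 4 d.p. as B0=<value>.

B0=206.3904

d₁ = [ln(V₀/D) + (r + σ²/2)T] / (σ√T)
   = [ln(379.7927/217.3182) + (0.0103 + 0.5·0.1048²)·4.9656] / (0.1048·√4.9656)
   = [0.558263 + 0.078414] / 0.233532 = 2.726291
d₂ = d₁ − σ√T = 2.726291 − 0.233532 = 2.492759
N(d₁) = 0.996797,  N(d₂) = 0.993662,  e^(−rT) = 0.950140
E₀ = V₀·N(d₁) − D·e^(−rT)·N(d₂)
   = 379.7927·0.996797 − 217.3182·0.950140·0.993662 = 173.402273
B₀ = V₀ − E₀ = 379.7927 − 173.402273 = 206.390427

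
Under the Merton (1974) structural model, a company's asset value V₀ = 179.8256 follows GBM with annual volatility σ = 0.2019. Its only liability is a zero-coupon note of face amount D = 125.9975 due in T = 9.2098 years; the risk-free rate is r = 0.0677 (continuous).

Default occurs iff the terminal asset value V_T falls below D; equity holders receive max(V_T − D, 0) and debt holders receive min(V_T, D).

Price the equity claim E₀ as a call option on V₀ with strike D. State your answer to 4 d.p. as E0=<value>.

E0=113.8057

d₁ = [ln(V₀/D) + (r + σ²/2)T] / (σ√T)
   = [ln(179.8256/125.9975) + (0.0677 + 0.5·0.2019²)·9.2098] / (0.2019·√9.2098)
   = [0.355725 + 0.811216] / 0.612719 = 1.904529
d₂ = d₁ − σ√T = 1.904529 − 0.612719 = 1.291810
N(d₁) = 0.971579,  N(d₂) = 0.901788,  e^(−rT) = 0.536063
E₀ = V₀·N(d₁) − D·e^(−rT)·N(d₂)
   = 179.8256·0.971579 − 125.9975·0.536063·0.901788 = 113.805691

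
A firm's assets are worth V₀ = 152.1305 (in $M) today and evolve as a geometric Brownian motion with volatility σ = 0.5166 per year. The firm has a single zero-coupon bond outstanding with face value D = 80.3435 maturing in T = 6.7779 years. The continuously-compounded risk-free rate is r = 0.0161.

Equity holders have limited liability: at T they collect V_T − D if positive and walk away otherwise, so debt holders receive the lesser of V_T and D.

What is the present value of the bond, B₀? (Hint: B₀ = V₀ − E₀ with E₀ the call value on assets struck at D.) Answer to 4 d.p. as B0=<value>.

d₁ = [ln(V₀/D) + (r + σ²/2)T] / (σ√T)
   = [ln(152.1305/80.3435) + (0.0161 + 0.5·0.5166²)·6.7779] / (0.5166·√6.7779)
   = [0.638428 + 1.013552] / 1.344937 = 1.228295
d₂ = d₁ − σ√T = 1.228295 − 1.344937 = -0.116642
N(d₁) = 0.890332,  N(d₂) = 0.453572,  e^(−rT) = 0.896619
E₀ = V₀·N(d₁) − D·e^(−rT)·N(d₂)
   = 152.1305·0.890332 − 80.3435·0.896619·0.453572 = 102.772447
B₀ = V₀ − E₀ = 152.1305 − 102.772447 = 49.358053

B0=49.3581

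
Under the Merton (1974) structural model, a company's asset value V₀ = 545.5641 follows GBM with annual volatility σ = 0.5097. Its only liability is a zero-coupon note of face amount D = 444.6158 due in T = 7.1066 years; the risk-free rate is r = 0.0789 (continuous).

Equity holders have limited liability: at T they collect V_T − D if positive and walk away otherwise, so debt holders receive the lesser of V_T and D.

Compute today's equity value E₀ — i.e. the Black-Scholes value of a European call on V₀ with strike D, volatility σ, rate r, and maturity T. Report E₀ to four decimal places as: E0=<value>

E0=372.0258

d₁ = [ln(V₀/D) + (r + σ²/2)T] / (σ√T)
   = [ln(545.5641/444.6158) + (0.0789 + 0.5·0.5097²)·7.1066] / (0.5097·√7.1066)
   = [0.204610 + 1.483837] / 1.358769 = 1.242630
d₂ = d₁ − σ√T = 1.242630 − 1.358769 = -0.116139
N(d₁) = 0.892998,  N(d₂) = 0.453771,  e^(−rT) = 0.570803
E₀ = V₀·N(d₁) − D·e^(−rT)·N(d₂)
   = 545.5641·0.892998 − 444.6158·0.570803·0.453771 = 372.025831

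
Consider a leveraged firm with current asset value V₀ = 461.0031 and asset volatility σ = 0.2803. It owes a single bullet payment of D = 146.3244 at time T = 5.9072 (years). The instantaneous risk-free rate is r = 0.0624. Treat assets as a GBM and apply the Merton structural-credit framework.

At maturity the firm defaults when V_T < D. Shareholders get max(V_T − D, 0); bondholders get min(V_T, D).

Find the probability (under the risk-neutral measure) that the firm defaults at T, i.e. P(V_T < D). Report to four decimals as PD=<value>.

d₁ = [ln(V₀/D) + (r + σ²/2)T] / (σ√T)
   = [ln(461.0031/146.3244) + (0.0624 + 0.5·0.2803²)·5.9072] / (0.2803·√5.9072)
   = [1.147579 + 0.600668] / 0.681262 = 2.566190
d₂ = d₁ − σ√T = 2.566190 − 0.681262 = 1.884928
risk-neutral PD = N(−d₂) = N(-1.884928) = 0.029720

PD=0.0297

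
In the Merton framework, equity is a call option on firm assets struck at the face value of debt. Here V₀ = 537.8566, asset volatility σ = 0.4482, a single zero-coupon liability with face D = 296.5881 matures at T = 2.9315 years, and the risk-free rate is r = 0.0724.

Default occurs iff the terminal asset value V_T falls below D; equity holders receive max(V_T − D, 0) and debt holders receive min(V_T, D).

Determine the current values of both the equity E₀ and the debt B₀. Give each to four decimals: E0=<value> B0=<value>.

E0=317.7933 B0=220.0633

d₁ = [ln(V₀/D) + (r + σ²/2)T] / (σ√T)
   = [ln(537.8566/296.5881) + (0.0724 + 0.5·0.4482²)·2.9315] / (0.4482·√2.9315)
   = [0.595248 + 0.506685] / 0.767391 = 1.435947
d₂ = d₁ − σ√T = 1.435947 − 0.767391 = 0.668556
N(d₁) = 0.924491,  N(d₂) = 0.748110,  e^(−rT) = 0.808770
E₀ = V₀·N(d₁) − D·e^(−rT)·N(d₂)
   = 537.8566·0.924491 − 296.5881·0.808770·0.748110 = 317.793275
B₀ = V₀ − E₀ = 537.8566 − 317.793275 = 220.063325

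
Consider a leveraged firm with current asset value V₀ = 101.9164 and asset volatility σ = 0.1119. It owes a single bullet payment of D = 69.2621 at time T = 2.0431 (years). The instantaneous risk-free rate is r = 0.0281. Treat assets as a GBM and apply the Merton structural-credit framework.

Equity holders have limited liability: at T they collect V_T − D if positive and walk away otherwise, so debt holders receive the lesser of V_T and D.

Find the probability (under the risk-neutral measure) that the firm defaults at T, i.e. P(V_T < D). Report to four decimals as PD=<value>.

PD=0.0035

d₁ = [ln(V₀/D) + (r + σ²/2)T] / (σ√T)
   = [ln(101.9164/69.2621) + (0.0281 + 0.5·0.1119²)·2.0431] / (0.1119·√2.0431)
   = [0.386255 + 0.070203] / 0.159947 = 2.853813
d₂ = d₁ − σ√T = 2.853813 − 0.159947 = 2.693866
risk-neutral PD = N(−d₂) = N(-2.693866) = 0.003531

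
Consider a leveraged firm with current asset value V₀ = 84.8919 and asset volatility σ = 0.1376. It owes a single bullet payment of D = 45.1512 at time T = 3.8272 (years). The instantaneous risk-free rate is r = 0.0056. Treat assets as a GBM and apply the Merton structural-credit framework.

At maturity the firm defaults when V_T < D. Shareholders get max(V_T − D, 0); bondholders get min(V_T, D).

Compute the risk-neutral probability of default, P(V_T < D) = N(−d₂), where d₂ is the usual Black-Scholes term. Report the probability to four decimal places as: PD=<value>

PD=0.0110

d₁ = [ln(V₀/D) + (r + σ²/2)T] / (σ√T)
   = [ln(84.8919/45.1512) + (0.0056 + 0.5·0.1376²)·3.8272] / (0.1376·√3.8272)
   = [0.631362 + 0.057664] / 0.269190 = 2.559626
d₂ = d₁ − σ√T = 2.559626 − 0.269190 = 2.290436
risk-neutral PD = N(−d₂) = N(-2.290436) = 0.010998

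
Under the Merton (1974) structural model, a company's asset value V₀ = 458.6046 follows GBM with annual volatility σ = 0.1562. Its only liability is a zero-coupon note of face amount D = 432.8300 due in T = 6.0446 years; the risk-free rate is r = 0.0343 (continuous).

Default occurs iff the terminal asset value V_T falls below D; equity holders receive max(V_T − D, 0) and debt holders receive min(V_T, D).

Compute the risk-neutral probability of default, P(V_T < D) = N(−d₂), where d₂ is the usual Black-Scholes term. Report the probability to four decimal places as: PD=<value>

PD=0.3091

d₁ = [ln(V₀/D) + (r + σ²/2)T] / (σ√T)
   = [ln(458.6046/432.8300) + (0.0343 + 0.5·0.1562²)·6.0446] / (0.1562·√6.0446)
   = [0.057843 + 0.281069] / 0.384030 = 0.882516
d₂ = d₁ − σ√T = 0.882516 − 0.384030 = 0.498487
risk-neutral PD = N(−d₂) = N(-0.498487) = 0.309070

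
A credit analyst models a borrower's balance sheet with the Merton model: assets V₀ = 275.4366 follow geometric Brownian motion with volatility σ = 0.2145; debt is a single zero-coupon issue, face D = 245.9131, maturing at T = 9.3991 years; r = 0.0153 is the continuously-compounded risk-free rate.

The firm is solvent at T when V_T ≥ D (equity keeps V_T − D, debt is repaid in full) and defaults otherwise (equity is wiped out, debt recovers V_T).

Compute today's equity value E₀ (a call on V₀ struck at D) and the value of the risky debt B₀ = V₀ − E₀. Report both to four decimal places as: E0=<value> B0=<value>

d₁ = [ln(V₀/D) + (r + σ²/2)T] / (σ√T)
   = [ln(275.4366/245.9131) + (0.0153 + 0.5·0.2145²)·9.3991] / (0.2145·√9.3991)
   = [0.113379 + 0.360034] / 0.657613 = 0.719896
d₂ = d₁ − σ√T = 0.719896 − 0.657613 = 0.062283
N(d₁) = 0.764205,  N(d₂) = 0.524831,  e^(−rT) = 0.866056
E₀ = V₀·N(d₁) − D·e^(−rT)·N(d₂)
   = 275.4366·0.764205 − 245.9131·0.866056·0.524831 = 98.714539
B₀ = V₀ − E₀ = 275.4366 − 98.714539 = 176.722061

E0=98.7145 B0=176.7221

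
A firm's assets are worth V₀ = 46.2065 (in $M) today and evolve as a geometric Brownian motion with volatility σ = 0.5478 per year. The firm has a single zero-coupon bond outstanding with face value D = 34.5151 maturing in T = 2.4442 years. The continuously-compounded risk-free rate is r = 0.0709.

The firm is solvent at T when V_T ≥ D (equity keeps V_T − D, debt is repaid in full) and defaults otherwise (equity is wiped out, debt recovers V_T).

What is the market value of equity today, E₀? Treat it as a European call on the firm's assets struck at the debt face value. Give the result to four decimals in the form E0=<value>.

E0=22.7112

d₁ = [ln(V₀/D) + (r + σ²/2)T] / (σ√T)
   = [ln(46.2065/34.5151) + (0.0709 + 0.5·0.5478²)·2.4442] / (0.5478·√2.4442)
   = [0.291724 + 0.540027] / 0.856427 = 0.971187
d₂ = d₁ − σ√T = 0.971187 − 0.856427 = 0.114760
N(d₁) = 0.834272,  N(d₂) = 0.545682,  e^(−rT) = 0.840891
E₀ = V₀·N(d₁) − D·e^(−rT)·N(d₂)
   = 46.2065·0.834272 − 34.5151·0.840891·0.545682 = 22.711242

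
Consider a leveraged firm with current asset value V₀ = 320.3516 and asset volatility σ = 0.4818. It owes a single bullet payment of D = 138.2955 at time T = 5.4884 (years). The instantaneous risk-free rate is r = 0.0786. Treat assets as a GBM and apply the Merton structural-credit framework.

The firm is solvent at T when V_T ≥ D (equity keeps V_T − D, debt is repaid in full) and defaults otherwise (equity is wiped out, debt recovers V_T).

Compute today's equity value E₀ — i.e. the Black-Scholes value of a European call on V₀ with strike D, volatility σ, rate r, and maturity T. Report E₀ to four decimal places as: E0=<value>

E0=241.7444

d₁ = [ln(V₀/D) + (r + σ²/2)T] / (σ√T)
   = [ln(320.3516/138.2955) + (0.0786 + 0.5·0.4818²)·5.4884] / (0.4818·√5.4884)
   = [0.840026 + 1.068403] / 1.128729 = 1.690777
d₂ = d₁ − σ√T = 1.690777 − 1.128729 = 0.562048
N(d₁) = 0.954560,  N(d₂) = 0.712958,  e^(−rT) = 0.649607
E₀ = V₀·N(d₁) − D·e^(−rT)·N(d₂)
   = 320.3516·0.954560 − 138.2955·0.649607·0.712958 = 241.744397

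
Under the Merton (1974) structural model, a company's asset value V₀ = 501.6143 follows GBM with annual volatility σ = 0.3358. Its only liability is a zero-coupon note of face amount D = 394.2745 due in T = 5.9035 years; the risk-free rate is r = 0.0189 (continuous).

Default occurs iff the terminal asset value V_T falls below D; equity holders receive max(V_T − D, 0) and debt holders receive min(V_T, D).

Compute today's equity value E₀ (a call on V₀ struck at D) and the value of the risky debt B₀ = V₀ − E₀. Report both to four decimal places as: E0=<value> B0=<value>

E0=221.3489 B0=280.2654

d₁ = [ln(V₀/D) + (r + σ²/2)T] / (σ√T)
   = [ln(501.6143/394.2745) + (0.0189 + 0.5·0.3358²)·5.9035] / (0.3358·√5.9035)
   = [0.240784 + 0.444420] / 0.815897 = 0.839817
d₂ = d₁ − σ√T = 0.839817 − 0.815897 = 0.023920
N(d₁) = 0.799495,  N(d₂) = 0.509542,  e^(−rT) = 0.894423
E₀ = V₀·N(d₁) − D·e^(−rT)·N(d₂)
   = 501.6143·0.799495 − 394.2745·0.894423·0.509542 = 221.348870
B₀ = V₀ − E₀ = 501.6143 − 221.348870 = 280.265430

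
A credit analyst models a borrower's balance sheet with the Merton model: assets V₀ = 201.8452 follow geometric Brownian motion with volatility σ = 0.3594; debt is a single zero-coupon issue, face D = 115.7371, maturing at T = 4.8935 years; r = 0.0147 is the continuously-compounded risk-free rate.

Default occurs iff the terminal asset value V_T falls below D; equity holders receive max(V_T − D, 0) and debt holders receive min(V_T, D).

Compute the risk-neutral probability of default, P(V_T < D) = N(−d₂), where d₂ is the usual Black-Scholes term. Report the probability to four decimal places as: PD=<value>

PD=0.3473

d₁ = [ln(V₀/D) + (r + σ²/2)T] / (σ√T)
   = [ln(201.8452/115.7371) + (0.0147 + 0.5·0.3594²)·4.8935] / (0.3594·√4.8935)
   = [0.556180 + 0.387977] / 0.795038 = 1.187562
d₂ = d₁ − σ√T = 1.187562 − 0.795038 = 0.392524
risk-neutral PD = N(−d₂) = N(-0.392524) = 0.347335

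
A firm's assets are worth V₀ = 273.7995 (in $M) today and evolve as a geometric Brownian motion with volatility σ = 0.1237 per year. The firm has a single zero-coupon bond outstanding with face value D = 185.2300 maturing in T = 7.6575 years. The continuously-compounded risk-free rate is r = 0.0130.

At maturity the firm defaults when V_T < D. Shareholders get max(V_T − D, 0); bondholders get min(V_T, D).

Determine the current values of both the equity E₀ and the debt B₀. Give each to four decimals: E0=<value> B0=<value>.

E0=108.5974 B0=165.2021

d₁ = [ln(V₀/D) + (r + σ²/2)T] / (σ√T)
   = [ln(273.7995/185.2300) + (0.0130 + 0.5·0.1237²)·7.6575] / (0.1237·√7.6575)
   = [0.390798 + 0.158134] / 0.342305 = 1.603633
d₂ = d₁ − σ√T = 1.603633 − 0.342305 = 1.261328
N(d₁) = 0.945603,  N(d₂) = 0.896405,  e^(−rT) = 0.905247
E₀ = V₀·N(d₁) − D·e^(−rT)·N(d₂)
   = 273.7995·0.945603 − 185.2300·0.905247·0.896405 = 108.597355
B₀ = V₀ − E₀ = 273.7995 − 108.597355 = 165.202145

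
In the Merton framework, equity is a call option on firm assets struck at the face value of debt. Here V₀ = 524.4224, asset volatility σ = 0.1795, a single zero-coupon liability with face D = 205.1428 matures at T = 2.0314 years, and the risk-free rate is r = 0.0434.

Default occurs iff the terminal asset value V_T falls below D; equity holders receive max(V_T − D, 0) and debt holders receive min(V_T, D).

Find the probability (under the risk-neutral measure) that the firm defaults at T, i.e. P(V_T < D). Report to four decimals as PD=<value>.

d₁ = [ln(V₀/D) + (r + σ²/2)T] / (σ√T)
   = [ln(524.4224/205.1428) + (0.0434 + 0.5·0.1795²)·2.0314] / (0.1795·√2.0314)
   = [0.938591 + 0.120889] / 0.255836 = 4.141242
d₂ = d₁ − σ√T = 4.141242 − 0.255836 = 3.885406
risk-neutral PD = N(−d₂) = N(-3.885406) = 0.000051

PD=0.0001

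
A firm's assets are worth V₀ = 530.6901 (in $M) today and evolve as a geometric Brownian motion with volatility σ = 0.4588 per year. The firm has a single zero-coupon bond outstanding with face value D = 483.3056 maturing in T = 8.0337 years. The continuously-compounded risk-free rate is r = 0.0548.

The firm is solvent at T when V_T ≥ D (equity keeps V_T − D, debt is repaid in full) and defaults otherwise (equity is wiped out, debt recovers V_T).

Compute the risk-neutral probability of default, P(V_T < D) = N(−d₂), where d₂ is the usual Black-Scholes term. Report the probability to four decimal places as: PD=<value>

d₁ = [ln(V₀/D) + (r + σ²/2)T] / (σ√T)
   = [ln(530.6901/483.3056) + (0.0548 + 0.5·0.4588²)·8.0337] / (0.4588·√8.0337)
   = [0.093529 + 1.285783] / 1.300413 = 1.060673
d₂ = d₁ − σ√T = 1.060673 − 1.300413 = -0.239740
risk-neutral PD = N(−d₂) = N(0.239740) = 0.594734

PD=0.5947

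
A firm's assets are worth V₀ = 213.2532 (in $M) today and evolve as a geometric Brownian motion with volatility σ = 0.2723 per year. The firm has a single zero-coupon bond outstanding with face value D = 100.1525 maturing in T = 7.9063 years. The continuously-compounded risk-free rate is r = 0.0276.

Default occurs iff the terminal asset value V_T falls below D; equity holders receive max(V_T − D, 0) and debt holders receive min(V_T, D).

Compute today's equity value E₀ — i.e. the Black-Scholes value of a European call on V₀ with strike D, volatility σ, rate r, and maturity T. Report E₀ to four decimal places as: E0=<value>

d₁ = [ln(V₀/D) + (r + σ²/2)T] / (σ√T)
   = [ln(213.2532/100.1525) + (0.0276 + 0.5·0.2723²)·7.9063] / (0.2723·√7.9063)
   = [0.755786 + 0.511329] / 0.765657 = 1.654939
d₂ = d₁ − σ√T = 1.654939 − 0.765657 = 0.889282
N(d₁) = 0.951032,  N(d₂) = 0.813074,  e^(−rT) = 0.803953
E₀ = V₀·N(d₁) − D·e^(−rT)·N(d₂)
   = 213.2532·0.951032 − 100.1525·0.803953·0.813074 = 137.343455

E0=137.3435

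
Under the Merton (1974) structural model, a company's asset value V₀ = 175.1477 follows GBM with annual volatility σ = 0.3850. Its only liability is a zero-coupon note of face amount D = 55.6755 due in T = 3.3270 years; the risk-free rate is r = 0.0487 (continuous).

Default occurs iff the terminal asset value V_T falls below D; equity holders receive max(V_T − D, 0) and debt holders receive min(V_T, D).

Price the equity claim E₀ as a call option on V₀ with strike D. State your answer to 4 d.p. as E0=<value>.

d₁ = [ln(V₀/D) + (r + σ²/2)T] / (σ√T)
   = [ln(175.1477/55.6755) + (0.0487 + 0.5·0.3850²)·3.3270] / (0.3850·√3.3270)
   = [1.146089 + 0.408597] / 0.702243 = 2.213888
d₂ = d₁ − σ√T = 2.213888 − 0.702243 = 1.511646
N(d₁) = 0.986582,  N(d₂) = 0.934688,  e^(−rT) = 0.850420
E₀ = V₀·N(d₁) − D·e^(−rT)·N(d₂)
   = 175.1477·0.986582 − 55.6755·0.850420·0.934688 = 128.542331

E0=128.5423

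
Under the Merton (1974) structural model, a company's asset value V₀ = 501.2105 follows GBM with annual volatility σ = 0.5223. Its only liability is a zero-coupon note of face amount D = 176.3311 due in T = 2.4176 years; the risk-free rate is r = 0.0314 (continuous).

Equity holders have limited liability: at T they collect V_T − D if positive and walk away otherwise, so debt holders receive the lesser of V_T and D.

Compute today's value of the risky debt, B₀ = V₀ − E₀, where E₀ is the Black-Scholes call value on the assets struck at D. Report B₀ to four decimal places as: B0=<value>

B0=155.0338

d₁ = [ln(V₀/D) + (r + σ²/2)T] / (σ√T)
   = [ln(501.2105/176.3311) + (0.0314 + 0.5·0.5223²)·2.4176] / (0.5223·√2.4176)
   = [1.044663 + 0.405670] / 0.812105 = 1.785893
d₂ = d₁ − σ√T = 1.785893 − 0.812105 = 0.973788
N(d₁) = 0.962942,  N(d₂) = 0.834919,  e^(−rT) = 0.926897
E₀ = V₀·N(d₁) − D·e^(−rT)·N(d₂)
   = 501.2105·0.962942 − 176.3311·0.926897·0.834919 = 346.176656
B₀ = V₀ − E₀ = 501.2105 − 346.176656 = 155.033844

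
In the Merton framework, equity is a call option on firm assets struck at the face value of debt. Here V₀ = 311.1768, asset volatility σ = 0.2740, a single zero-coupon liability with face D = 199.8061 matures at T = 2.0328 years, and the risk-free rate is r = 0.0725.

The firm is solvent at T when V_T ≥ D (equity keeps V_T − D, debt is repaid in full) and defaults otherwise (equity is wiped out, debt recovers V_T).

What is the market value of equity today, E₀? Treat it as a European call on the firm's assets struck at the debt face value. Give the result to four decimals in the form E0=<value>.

d₁ = [ln(V₀/D) + (r + σ²/2)T] / (σ√T)
   = [ln(311.1768/199.8061) + (0.0725 + 0.5·0.2740²)·2.0328] / (0.2740·√2.0328)
   = [0.443014 + 0.223685] / 0.390659 = 1.706601
d₂ = d₁ − σ√T = 1.706601 − 0.390659 = 1.315942
N(d₁) = 0.956052,  N(d₂) = 0.905903,  e^(−rT) = 0.862968
E₀ = V₀·N(d₁) − D·e^(−rT)·N(d₂)
   = 311.1768·0.956052 − 199.8061·0.862968·0.905903 = 141.299700

E0=141.2997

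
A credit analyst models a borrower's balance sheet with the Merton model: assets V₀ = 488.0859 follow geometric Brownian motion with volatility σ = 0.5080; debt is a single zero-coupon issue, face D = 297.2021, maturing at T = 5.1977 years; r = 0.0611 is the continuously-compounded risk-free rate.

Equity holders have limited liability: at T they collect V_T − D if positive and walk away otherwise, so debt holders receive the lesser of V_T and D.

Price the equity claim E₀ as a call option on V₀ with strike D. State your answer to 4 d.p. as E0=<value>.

E0=320.4870

d₁ = [ln(V₀/D) + (r + σ²/2)T] / (σ√T)
   = [ln(488.0859/297.2021) + (0.0611 + 0.5·0.5080²)·5.1977] / (0.5080·√5.1977)
   = [0.496079 + 0.988249] / 1.158162 = 1.281624
d₂ = d₁ − σ√T = 1.281624 − 1.158162 = 0.123462
N(d₁) = 0.900013,  N(d₂) = 0.549129,  e^(−rT) = 0.727909
E₀ = V₀·N(d₁) − D·e^(−rT)·N(d₂)
   = 488.0859·0.900013 − 297.2021·0.727909·0.549129 = 320.487046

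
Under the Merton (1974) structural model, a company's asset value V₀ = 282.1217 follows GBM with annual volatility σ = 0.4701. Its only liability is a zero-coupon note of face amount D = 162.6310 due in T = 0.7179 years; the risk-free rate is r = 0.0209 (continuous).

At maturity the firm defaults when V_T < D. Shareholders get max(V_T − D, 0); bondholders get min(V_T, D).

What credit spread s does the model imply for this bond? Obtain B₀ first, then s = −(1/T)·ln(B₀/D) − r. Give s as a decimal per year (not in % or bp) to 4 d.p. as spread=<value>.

spread=0.0257

d₁ = [ln(V₀/D) + (r + σ²/2)T] / (σ√T)
   = [ln(282.1217/162.6310) + (0.0209 + 0.5·0.4701²)·0.7179] / (0.4701·√0.7179)
   = [0.550855 + 0.094330] / 0.398311 = 1.619801
d₂ = d₁ − σ√T = 1.619801 − 0.398311 = 1.221490
N(d₁) = 0.947363,  N(d₂) = 0.889050,  e^(−rT) = 0.985108
E₀ = V₀·N(d₁) − D·e^(−rT)·N(d₂)
   = 282.1217·0.947363 − 162.6310·0.985108·0.889050 = 124.837673
B₀ = V₀ − E₀ = 282.1217 − 124.837673 = 157.284027
spread = −(1/T)·ln(B₀/D) − r = −(1/0.7179)·ln(157.284027/162.6310) − 0.0209 = 0.02566717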